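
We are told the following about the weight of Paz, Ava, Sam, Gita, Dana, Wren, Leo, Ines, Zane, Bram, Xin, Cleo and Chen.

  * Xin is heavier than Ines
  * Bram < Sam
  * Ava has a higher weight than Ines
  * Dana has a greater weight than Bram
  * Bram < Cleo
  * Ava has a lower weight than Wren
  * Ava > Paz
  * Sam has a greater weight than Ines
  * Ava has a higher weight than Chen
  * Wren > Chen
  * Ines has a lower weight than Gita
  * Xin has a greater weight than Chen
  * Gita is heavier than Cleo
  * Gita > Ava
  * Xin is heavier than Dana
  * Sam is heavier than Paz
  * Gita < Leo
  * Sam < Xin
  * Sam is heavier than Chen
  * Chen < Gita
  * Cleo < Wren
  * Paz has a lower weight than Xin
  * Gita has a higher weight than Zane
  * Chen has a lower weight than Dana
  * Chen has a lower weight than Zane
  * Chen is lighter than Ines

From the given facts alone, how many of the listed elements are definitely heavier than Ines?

The elements the relations force above Ines are Ava, Sam, Xin, Gita, Wren, Leo — no chain reaches any other.
That is 6.

6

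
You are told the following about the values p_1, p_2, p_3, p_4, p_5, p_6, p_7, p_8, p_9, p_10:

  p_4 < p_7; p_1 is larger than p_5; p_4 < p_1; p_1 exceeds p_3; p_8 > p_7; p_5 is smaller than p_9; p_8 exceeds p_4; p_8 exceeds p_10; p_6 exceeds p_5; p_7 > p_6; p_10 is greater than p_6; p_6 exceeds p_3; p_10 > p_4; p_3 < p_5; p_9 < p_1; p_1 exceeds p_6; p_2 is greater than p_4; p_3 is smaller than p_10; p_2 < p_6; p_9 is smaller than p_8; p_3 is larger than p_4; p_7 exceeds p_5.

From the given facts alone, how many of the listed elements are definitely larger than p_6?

4

Directly above p_6: p_10, p_7, p_1.
One step further: p_8 (4 so far).
No other element is forced above p_6 by the given relations, so the count is 4.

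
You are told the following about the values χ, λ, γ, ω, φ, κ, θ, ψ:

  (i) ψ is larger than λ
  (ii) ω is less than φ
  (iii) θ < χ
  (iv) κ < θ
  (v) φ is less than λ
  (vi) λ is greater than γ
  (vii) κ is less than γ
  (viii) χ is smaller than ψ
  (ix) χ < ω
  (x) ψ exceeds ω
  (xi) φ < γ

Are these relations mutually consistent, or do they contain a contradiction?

consistent

Every relation is compatible with κ < θ < χ < ω < φ < γ < λ < ψ; the set is consistent.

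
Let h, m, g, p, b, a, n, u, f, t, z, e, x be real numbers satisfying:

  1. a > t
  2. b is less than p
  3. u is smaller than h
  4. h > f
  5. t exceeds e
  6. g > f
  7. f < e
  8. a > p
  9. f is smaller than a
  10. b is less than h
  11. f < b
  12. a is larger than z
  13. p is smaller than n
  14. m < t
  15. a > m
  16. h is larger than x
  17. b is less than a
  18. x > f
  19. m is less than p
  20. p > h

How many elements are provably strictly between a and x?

The relations place x below a. An element lies strictly between them when it is forced above x and also forced below a.
Above x: {h, p, n}. Below a: {f, m, b, z, u, h, e, p, t}.
Intersection: {h, p} — 2.

2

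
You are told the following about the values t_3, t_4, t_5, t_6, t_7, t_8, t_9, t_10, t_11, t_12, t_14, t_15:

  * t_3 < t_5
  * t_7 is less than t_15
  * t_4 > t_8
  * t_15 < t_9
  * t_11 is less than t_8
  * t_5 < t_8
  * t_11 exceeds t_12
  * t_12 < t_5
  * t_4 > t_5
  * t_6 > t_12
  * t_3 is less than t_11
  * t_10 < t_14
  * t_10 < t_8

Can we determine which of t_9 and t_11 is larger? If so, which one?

undetermined

Following every chain through t_11: above t_11 we get t_8, t_4; below t_11 we get t_3, t_12.
t_9 is not reached, and no chain runs the other way from t_9 to t_11.
So the given relations leave the order of t_11 and t_9 undetermined.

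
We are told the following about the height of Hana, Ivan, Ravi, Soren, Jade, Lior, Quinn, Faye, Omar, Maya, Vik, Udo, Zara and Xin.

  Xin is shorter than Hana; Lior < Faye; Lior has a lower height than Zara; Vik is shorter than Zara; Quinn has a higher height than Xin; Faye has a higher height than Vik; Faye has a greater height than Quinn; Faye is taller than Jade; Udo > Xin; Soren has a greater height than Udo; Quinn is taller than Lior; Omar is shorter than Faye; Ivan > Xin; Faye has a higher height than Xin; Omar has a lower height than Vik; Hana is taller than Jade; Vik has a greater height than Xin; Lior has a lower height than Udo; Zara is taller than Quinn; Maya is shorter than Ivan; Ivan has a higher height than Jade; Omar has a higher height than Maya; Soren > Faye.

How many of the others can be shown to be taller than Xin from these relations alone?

The elements the relations force above Xin are Hana, Ivan, Vik, Udo, Quinn, Faye, Zara, Soren — no chain reaches any other.
That is 8.

8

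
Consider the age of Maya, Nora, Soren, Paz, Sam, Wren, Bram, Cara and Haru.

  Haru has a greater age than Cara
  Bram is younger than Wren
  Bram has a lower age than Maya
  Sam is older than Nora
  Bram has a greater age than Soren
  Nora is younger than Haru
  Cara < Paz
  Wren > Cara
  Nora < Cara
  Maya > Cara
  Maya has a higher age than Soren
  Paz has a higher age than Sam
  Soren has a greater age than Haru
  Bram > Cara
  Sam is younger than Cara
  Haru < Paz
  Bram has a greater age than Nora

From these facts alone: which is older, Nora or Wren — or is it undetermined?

Wren

The relevant relations are Nora < Sam; Sam < Cara; Cara < Haru; Haru < Soren; Soren < Bram; Bram < Wren.
Together: Nora < Sam < Cara < Haru < Soren < Bram < Wren.
So Wren is older.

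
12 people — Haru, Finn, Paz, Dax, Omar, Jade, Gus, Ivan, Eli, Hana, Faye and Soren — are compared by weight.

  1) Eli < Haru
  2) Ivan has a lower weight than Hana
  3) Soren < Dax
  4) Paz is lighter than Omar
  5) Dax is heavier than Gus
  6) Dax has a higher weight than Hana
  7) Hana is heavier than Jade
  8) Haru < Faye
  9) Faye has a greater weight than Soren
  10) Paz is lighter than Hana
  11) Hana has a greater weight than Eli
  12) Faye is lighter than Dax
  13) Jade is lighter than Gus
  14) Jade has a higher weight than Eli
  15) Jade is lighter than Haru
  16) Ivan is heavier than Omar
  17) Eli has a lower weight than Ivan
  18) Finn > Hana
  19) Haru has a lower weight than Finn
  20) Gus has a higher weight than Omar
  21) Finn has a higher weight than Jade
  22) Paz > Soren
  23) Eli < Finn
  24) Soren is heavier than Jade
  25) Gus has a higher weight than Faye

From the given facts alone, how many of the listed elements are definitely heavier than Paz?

Directly above Paz: Omar, Hana.
One step further: Ivan, Gus, Dax, Finn (6 so far).
Nothing else is reachable above Paz; 6 in all.

6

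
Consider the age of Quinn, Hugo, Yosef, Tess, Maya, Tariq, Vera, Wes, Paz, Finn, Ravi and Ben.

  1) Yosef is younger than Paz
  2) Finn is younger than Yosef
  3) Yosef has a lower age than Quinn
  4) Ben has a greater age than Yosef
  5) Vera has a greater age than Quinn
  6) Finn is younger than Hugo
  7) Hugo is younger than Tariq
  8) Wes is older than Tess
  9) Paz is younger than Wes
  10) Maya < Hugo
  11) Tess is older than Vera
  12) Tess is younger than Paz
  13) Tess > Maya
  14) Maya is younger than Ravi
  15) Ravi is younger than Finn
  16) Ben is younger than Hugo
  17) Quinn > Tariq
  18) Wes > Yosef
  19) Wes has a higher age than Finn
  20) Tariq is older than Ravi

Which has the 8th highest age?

Chaining the given pairs: Maya < Ravi < Finn < Yosef < Ben < Hugo < Tariq < Quinn < Vera < Tess < Paz < Wes.
Counting 8 from the largest end gives Ben.

Ben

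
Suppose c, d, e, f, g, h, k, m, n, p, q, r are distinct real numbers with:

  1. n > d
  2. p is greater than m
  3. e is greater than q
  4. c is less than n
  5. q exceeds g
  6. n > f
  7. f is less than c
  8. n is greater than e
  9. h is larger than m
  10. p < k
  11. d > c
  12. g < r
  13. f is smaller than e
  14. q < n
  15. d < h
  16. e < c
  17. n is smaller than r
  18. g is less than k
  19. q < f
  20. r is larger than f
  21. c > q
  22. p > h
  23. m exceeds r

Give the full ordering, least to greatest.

The consecutive links are each given: g < q; q < f; f < e; e < c; c < d; d < n; n < r; r < m; m < h; h < p; p < k.

g < q < f < e < c < d < n < r < m < h < p < k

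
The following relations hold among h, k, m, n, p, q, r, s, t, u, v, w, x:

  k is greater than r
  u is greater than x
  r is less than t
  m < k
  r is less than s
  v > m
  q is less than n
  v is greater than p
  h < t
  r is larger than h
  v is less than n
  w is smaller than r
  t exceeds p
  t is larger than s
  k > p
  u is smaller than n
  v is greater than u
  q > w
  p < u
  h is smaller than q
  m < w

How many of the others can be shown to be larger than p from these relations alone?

From p the given relations immediately reach u, v, k, t.
From those, n — 5 in total.
No other element is forced above p by the given relations, so the count is 5.

5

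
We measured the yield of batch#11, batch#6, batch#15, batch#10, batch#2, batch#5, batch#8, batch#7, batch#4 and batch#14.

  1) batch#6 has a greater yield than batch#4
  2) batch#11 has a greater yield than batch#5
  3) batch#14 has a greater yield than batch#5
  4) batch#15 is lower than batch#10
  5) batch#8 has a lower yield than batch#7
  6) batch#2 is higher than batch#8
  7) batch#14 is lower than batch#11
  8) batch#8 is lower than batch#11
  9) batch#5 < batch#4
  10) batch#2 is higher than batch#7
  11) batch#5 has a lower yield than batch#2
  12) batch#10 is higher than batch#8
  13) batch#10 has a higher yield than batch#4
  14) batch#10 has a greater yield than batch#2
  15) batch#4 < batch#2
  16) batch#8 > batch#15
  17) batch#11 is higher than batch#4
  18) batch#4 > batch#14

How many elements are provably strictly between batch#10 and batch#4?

1

Chaining upward from batch#4 reaches: batch#2, batch#11, batch#6.
Chaining downward from batch#10 reaches: batch#5, batch#14, batch#15, batch#8, batch#7, batch#2.
Strictly between batch#4 and batch#10 are those in both lists: batch#2 — 1 element.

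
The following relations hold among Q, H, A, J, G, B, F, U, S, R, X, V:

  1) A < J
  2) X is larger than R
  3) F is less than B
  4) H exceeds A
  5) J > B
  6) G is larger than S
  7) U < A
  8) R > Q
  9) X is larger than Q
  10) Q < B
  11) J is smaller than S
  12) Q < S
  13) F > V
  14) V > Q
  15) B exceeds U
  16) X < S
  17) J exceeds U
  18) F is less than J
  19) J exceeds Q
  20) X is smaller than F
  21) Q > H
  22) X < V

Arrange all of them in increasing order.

U < A < H < Q < R < X < V < F < B < J < S < G

Nothing is placed below U, so it is least; from there U < A; A < H; H < Q; Q < R; R < X; X < V; V < F; F < B; B < J; J < S; S < G, each given directly.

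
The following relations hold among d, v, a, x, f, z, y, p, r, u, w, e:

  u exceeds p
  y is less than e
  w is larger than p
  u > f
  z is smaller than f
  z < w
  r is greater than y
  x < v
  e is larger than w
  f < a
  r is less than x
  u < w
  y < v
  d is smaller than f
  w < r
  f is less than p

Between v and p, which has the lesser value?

The relevant relations are p < u; u < w; w < r; r < x; x < v.
Together: p < u < w < r < x < v.
So p < v; p is the smaller of the two.

p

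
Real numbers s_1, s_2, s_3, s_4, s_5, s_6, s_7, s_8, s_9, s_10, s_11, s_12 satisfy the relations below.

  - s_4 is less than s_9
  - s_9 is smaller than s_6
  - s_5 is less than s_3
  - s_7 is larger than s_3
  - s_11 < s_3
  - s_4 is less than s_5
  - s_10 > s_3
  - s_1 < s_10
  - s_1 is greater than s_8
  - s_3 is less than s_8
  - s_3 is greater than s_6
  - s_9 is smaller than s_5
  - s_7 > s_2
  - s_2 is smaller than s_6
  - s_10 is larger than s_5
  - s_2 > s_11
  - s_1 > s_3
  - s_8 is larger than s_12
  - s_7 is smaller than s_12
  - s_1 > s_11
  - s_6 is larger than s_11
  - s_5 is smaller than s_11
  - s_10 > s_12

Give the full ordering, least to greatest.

Each adjacent pair is fixed by a given relation: s_4 < s_9; s_9 < s_5; s_5 < s_11; s_11 < s_2; s_2 < s_6; s_6 < s_3; s_3 < s_7; s_7 < s_12; s_12 < s_8; s_8 < s_1; s_1 < s_10. Chaining them end to end gives the full order.

s_4 < s_9 < s_5 < s_11 < s_2 < s_6 < s_3 < s_7 < s_12 < s_8 < s_1 < s_10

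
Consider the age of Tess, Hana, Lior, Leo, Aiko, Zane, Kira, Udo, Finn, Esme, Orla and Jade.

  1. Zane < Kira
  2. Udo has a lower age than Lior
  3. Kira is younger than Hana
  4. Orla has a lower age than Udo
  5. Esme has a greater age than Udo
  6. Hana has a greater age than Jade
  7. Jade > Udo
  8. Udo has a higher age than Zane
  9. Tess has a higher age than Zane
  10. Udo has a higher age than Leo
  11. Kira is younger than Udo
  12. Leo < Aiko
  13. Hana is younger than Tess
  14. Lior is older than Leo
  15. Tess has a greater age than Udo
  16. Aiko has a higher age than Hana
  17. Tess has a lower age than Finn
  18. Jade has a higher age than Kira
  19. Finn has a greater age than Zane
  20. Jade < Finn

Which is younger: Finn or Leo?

Leo < Udo and Udo < Jade give Leo < Jade.
With Jade < Hana: Leo < Udo < Jade < Hana.
With Hana < Tess: Leo < Udo < Jade < Hana < Tess.
Then Tess < Finn extends the chain to Finn.
So Leo < Finn; Leo is the younger of the two.

Leo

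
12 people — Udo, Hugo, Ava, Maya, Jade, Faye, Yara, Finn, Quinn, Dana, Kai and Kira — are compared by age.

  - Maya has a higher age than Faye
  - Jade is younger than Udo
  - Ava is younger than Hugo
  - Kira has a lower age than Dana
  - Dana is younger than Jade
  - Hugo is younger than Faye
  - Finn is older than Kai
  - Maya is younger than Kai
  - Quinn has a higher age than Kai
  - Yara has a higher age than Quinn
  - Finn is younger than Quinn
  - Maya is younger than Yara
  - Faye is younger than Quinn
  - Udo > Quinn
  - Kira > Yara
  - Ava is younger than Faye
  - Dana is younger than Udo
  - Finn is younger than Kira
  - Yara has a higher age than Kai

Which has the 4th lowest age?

The consecutive relations fix a unique order: Ava < Hugo < Faye < Maya < Kai < Finn < Quinn < Yara < Kira < Dana < Jade < Udo.
The 4th smallest is Maya.

Maya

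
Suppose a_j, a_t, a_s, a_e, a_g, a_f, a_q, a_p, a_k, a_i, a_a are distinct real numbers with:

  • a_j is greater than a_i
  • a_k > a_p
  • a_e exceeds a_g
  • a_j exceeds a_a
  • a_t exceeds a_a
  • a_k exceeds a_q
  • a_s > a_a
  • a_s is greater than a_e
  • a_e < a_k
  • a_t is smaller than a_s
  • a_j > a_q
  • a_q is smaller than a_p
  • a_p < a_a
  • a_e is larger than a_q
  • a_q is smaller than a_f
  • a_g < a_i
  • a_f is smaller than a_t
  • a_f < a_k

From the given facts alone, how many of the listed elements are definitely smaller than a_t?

From a_t the given relations immediately reach a_f, a_a.
From those, a_q, a_p — 4 in total.
Nothing else is reachable below a_t; 4 in all.

4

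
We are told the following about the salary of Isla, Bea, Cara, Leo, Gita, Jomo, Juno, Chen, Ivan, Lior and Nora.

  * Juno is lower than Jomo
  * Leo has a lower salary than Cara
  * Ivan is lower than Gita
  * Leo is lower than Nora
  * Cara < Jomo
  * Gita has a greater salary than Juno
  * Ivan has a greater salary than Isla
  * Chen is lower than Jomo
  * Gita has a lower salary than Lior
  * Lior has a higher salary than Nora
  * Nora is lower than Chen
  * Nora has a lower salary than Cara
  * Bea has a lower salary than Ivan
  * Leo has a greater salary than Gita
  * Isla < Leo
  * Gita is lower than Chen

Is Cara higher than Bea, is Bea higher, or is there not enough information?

Cara

Link the given pairs in sequence: Bea < Ivan; Ivan < Gita; Gita < Leo; Leo < Nora; Nora < Cara.
Chaining these gives Bea < Ivan < Gita < Leo < Nora < Cara.
So Cara is higher.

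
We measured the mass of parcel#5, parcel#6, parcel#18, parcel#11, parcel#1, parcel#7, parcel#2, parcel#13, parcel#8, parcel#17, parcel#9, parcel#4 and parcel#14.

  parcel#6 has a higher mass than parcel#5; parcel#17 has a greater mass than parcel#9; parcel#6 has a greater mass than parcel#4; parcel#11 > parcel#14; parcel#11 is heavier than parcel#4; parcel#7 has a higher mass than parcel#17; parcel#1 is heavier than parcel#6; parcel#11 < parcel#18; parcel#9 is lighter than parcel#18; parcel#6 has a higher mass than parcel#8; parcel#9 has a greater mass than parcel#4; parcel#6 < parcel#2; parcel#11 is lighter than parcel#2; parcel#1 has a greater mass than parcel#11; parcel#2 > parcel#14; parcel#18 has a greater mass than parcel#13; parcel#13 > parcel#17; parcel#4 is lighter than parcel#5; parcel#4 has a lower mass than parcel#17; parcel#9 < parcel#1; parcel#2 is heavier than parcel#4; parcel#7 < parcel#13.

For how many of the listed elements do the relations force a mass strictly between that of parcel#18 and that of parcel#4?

5

The relations place parcel#4 below parcel#18. An element lies strictly between them when it is forced above parcel#4 and also forced below parcel#18.
Above parcel#4: {parcel#9, parcel#17, parcel#5, parcel#6, parcel#7, parcel#11, parcel#2, parcel#13, parcel#1}. Below parcel#18: {parcel#9, parcel#17, parcel#14, parcel#7, parcel#11, parcel#13}.
Intersection: {parcel#9, parcel#17, parcel#7, parcel#11, parcel#13} — 5.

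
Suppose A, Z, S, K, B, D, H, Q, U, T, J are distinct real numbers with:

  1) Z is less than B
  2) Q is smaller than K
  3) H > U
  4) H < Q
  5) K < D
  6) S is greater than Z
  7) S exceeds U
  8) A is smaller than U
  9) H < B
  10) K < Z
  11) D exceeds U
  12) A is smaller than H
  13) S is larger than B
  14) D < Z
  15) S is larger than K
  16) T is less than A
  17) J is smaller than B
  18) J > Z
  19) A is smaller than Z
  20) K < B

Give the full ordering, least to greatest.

Nothing is placed below T, so it is least; from there T < A; A < U; U < H; H < Q; Q < K; K < D; D < Z; Z < J; J < B; B < S, each given directly.

T < A < U < H < Q < K < D < Z < J < B < S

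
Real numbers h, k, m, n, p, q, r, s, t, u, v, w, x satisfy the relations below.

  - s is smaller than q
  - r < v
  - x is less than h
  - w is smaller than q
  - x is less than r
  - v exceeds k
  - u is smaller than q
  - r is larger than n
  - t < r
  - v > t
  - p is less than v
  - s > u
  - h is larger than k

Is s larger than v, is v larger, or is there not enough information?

Following every chain through s: above s we get q; below s we get u.
v is not reached, and no chain runs the other way from v to s.
So the given relations leave the order of s and v undetermined.

undetermined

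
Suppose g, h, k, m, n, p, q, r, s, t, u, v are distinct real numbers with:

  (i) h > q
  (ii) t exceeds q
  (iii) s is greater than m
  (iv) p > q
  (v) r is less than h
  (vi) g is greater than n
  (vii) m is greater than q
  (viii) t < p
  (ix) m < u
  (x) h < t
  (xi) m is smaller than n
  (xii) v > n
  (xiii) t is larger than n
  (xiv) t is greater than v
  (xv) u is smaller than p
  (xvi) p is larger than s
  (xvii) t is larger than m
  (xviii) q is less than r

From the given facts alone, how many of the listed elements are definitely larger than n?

4

The elements the relations force above n are v, g, t, p — no chain reaches any other.
That is 4.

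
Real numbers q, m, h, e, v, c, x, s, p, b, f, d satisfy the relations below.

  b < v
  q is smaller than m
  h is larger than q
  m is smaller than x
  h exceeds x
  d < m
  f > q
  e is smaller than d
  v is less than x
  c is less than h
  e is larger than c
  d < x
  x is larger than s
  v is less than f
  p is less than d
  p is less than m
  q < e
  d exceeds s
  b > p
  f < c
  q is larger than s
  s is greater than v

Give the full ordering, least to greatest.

Nothing is placed below p, so it is least; from there p < b; b < v; v < s; s < q; q < f; f < c; c < e; e < d; d < m; m < x; x < h, each given directly.

p < b < v < s < q < f < c < e < d < m < x < h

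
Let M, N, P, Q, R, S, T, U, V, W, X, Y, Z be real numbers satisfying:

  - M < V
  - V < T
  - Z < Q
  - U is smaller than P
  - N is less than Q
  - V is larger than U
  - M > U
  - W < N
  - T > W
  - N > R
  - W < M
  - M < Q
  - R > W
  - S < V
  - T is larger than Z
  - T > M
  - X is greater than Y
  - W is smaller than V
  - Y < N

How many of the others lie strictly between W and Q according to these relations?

Chaining upward from W reaches: M, V, R, N, T.
Chaining downward from Q reaches: Z, Y, U, M, R, N.
Strictly between W and Q are those in both lists: M, R, N — 3 elements.

3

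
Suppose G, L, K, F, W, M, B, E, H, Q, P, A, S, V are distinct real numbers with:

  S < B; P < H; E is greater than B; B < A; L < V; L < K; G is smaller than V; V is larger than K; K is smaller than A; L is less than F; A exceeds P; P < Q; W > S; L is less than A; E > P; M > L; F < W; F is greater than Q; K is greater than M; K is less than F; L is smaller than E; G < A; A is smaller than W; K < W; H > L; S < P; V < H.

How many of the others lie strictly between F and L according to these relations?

2

Chaining upward from L reaches: M, K, A, V, W, H, E.
Chaining downward from F reaches: S, M, K, P, Q.
Strictly between L and F are those in both lists: M, K — 2 elements.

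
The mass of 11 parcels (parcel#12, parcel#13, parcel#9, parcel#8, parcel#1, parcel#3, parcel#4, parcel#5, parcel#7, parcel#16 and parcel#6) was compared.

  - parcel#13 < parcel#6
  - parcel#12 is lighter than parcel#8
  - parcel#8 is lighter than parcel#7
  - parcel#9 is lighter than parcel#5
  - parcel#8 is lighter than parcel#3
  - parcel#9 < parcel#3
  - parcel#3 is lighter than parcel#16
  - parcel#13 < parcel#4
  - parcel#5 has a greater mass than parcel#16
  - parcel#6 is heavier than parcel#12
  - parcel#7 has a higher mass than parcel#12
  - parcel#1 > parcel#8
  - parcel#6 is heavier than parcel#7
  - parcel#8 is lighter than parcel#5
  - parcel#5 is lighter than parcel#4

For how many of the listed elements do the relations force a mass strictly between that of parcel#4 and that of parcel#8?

3

Chaining upward from parcel#8 reaches: parcel#3, parcel#16, parcel#5, parcel#7, parcel#6, parcel#1.
Chaining downward from parcel#4 reaches: parcel#9, parcel#12, parcel#3, parcel#16, parcel#5, parcel#13.
Strictly between parcel#8 and parcel#4 are those in both lists: parcel#3, parcel#16, parcel#5 — 3 elements.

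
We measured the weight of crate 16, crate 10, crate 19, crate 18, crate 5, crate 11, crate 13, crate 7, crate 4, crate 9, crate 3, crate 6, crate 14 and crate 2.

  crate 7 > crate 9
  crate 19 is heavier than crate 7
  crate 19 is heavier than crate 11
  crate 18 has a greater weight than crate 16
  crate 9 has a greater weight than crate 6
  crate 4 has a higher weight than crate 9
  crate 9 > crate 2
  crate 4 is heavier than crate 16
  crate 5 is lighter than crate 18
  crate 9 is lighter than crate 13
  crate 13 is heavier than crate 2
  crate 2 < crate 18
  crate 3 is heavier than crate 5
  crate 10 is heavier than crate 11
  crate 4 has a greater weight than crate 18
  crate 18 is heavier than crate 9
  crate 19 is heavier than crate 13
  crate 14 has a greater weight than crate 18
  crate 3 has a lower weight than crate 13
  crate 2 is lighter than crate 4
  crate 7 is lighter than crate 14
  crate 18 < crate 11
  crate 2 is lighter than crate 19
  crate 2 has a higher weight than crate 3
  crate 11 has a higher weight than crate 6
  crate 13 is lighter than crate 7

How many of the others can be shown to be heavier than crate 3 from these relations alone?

10

From crate 3 the given relations immediately reach crate 2, crate 13.
From those, crate 9, crate 18, crate 4, crate 7, crate 19 — 7 in total.
From those, crate 11, crate 14 — 9 in total.
From those, crate 10 — 10 in total.
Nothing else is reachable above crate 3; 10 in all.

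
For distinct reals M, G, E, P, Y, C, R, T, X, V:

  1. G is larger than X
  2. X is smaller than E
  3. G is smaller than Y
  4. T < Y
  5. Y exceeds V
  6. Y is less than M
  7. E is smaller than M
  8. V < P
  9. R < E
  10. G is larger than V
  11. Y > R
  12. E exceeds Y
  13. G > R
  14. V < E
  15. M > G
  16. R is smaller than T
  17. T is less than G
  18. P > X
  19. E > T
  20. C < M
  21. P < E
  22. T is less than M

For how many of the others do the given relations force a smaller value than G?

4

From G the given relations immediately reach R, V, T, X.
No other element is forced below G by the given relations, so the count is 4.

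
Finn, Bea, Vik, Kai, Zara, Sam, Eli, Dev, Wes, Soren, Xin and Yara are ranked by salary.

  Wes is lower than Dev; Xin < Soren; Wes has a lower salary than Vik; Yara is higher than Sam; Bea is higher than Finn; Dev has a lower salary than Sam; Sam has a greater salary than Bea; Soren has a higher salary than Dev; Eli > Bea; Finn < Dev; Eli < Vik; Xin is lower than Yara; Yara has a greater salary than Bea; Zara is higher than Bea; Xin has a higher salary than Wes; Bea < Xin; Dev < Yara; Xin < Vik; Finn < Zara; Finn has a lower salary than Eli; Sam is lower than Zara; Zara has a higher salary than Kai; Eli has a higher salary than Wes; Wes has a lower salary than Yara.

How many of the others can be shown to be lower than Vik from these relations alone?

From Vik the given relations immediately reach Wes, Eli, Xin.
From those, Finn, Bea — 5 in total.
Nothing else is reachable below Vik; 5 in all.

5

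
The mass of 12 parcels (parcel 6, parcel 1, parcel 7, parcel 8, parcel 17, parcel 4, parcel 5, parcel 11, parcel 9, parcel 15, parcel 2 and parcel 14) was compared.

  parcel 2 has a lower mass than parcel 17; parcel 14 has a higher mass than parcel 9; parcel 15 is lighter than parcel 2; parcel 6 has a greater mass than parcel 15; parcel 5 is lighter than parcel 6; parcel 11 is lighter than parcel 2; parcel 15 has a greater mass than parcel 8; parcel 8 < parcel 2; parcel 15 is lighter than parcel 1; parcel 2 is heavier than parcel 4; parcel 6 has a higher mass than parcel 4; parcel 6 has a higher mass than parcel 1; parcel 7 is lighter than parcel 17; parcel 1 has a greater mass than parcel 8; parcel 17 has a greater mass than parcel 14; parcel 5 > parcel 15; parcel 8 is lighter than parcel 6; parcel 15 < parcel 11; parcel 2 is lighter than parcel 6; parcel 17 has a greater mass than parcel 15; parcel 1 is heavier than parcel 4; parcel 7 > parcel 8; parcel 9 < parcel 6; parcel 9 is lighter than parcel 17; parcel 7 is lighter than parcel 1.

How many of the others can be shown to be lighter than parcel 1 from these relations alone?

From parcel 1 the given relations immediately reach parcel 8, parcel 7, parcel 4, parcel 15.
No other element is forced below parcel 1 by the given relations, so the count is 4.

4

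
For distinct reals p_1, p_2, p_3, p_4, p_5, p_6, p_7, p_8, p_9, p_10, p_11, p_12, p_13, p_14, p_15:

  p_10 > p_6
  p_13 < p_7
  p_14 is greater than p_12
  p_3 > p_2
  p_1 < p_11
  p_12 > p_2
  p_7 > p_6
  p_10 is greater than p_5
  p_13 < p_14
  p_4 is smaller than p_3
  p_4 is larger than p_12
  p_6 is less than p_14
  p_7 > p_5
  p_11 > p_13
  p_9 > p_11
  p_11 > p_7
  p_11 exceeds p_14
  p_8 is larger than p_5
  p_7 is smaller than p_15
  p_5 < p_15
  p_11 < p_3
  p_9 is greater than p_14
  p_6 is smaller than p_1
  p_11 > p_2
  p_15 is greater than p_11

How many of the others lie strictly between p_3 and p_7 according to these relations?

1

The relations place p_7 below p_3. An element lies strictly between them when it is forced above p_7 and also forced below p_3.
Above p_7: {p_11, p_15, p_9}. Below p_3: {p_5, p_6, p_13, p_2, p_12, p_14, p_1, p_4, p_11}.
Intersection: {p_11} — 1.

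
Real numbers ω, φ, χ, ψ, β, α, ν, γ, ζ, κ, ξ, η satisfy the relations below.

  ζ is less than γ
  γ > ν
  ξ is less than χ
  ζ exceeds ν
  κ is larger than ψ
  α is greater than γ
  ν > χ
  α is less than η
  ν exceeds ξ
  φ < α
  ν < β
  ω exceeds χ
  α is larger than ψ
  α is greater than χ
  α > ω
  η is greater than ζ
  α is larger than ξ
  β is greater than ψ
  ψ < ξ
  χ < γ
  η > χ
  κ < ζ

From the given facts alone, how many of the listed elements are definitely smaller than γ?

From γ the given relations immediately reach χ, ν, ζ.
From those, ξ, κ — 5 in total.
From those, ψ — 6 in total.
Nothing else is reachable below γ; 6 in all.

6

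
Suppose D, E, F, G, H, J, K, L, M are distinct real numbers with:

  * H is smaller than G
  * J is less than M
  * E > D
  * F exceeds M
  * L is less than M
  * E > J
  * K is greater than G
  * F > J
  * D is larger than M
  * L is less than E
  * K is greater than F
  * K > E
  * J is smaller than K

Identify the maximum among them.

L is not greatest since L < M; H is not greatest since H < G; J is not greatest since J < F; M is not greatest since M < D; D is not greatest since D < E; G is not greatest since G < K; E is not greatest since E < K; F is not greatest since F < K.
Only K has nothing above it, so K is the maximum.

K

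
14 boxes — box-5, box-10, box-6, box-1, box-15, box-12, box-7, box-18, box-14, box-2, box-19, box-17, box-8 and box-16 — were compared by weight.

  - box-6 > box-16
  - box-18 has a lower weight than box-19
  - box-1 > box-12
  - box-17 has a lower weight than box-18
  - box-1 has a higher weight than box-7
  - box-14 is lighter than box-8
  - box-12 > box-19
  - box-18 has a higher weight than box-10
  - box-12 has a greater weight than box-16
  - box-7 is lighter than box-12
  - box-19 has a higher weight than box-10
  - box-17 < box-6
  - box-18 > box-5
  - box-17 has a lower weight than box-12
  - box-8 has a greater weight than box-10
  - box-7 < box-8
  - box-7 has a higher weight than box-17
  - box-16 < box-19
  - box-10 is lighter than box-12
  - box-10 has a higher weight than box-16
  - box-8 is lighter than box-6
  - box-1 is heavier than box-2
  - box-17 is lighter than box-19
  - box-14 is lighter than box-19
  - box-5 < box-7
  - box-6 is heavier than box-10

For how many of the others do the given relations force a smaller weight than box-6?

The elements the relations force below box-6 are box-17, box-14, box-5, box-16, box-10, box-7, box-8 — no chain reaches any other.
That is 7.

7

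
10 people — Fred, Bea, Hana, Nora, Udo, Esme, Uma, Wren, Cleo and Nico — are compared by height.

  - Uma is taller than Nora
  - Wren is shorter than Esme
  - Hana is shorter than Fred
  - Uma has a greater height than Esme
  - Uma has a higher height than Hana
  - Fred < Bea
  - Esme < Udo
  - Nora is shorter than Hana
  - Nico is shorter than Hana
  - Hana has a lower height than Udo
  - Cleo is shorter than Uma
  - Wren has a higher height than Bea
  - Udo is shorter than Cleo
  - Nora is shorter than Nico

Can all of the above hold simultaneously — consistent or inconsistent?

Every relation is compatible with Nora < Nico < Hana < Fred < Bea < Wren < Esme < Udo < Cleo < Uma; the set is consistent.

consistent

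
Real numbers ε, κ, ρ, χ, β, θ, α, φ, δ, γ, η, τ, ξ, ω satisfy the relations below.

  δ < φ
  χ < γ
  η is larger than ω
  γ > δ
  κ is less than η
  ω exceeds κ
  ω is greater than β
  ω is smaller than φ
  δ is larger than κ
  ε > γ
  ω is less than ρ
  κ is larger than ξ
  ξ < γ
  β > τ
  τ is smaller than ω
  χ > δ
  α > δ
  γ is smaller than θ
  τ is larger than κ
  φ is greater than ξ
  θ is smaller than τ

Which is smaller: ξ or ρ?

ξ

Following the relations from ξ: ξ < κ < δ < χ < γ < θ < τ < β < ω < ρ.
So ξ < ρ; ξ is the smaller of the two.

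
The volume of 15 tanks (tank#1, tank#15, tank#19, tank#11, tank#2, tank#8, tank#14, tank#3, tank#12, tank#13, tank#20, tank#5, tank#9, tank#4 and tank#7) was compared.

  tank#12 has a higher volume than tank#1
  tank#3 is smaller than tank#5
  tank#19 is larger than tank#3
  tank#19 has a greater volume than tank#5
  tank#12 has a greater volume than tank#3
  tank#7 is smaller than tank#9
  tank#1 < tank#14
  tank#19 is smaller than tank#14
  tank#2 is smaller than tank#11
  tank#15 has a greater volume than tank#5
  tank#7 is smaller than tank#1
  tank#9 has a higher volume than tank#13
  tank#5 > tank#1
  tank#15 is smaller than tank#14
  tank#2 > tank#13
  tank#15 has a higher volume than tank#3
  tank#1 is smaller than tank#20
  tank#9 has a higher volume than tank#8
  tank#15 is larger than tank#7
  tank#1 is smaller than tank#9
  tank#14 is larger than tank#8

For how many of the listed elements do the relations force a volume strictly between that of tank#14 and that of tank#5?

The relations place tank#5 below tank#14. An element lies strictly between them when it is forced above tank#5 and also forced below tank#14.
Above tank#5: {tank#15, tank#19}. Below tank#14: {tank#7, tank#3, tank#1, tank#8, tank#15, tank#19}.
Intersection: {tank#15, tank#19} — 2.

2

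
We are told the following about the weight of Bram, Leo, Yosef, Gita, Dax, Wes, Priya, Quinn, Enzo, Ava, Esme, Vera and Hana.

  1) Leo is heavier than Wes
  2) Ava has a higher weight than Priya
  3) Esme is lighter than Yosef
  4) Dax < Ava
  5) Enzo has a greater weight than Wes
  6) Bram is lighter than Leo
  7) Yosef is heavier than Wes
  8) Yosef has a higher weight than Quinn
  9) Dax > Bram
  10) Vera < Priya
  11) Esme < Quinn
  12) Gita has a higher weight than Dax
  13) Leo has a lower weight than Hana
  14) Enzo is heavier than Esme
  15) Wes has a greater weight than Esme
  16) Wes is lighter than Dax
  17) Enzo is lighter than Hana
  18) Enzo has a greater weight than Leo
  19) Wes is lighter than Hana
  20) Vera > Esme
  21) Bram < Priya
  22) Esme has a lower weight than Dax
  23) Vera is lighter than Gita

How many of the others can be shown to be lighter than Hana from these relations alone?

Directly below Hana: Wes, Leo, Enzo.
One step further: Bram, Esme (5 so far).
No other element is forced below Hana by the given relations, so the count is 5.

5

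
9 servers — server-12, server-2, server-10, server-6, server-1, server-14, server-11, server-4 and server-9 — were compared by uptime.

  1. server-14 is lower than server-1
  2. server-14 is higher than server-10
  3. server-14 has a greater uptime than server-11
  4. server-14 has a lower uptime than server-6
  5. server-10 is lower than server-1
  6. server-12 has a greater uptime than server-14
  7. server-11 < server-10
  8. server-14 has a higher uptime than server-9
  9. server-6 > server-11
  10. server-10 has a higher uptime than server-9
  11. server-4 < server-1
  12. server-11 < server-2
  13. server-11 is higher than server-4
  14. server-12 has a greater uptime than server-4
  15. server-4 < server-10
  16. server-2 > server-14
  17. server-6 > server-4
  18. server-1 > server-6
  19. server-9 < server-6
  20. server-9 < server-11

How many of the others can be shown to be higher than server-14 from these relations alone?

The elements the relations force above server-14 are server-6, server-12, server-1, server-2 — no chain reaches any other.
That is 4.

4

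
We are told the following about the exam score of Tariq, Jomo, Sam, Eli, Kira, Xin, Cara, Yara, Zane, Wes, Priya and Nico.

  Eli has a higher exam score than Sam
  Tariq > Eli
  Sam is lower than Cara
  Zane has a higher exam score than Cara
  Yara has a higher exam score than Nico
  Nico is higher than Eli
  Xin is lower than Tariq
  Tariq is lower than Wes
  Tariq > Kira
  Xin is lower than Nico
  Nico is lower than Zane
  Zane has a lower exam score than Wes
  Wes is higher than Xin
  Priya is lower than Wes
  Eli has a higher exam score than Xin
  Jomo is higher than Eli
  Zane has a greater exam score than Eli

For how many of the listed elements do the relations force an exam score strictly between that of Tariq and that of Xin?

Chaining upward from Xin reaches: Eli, Nico, Jomo, Zane, Yara, Wes.
Chaining downward from Tariq reaches: Sam, Kira, Eli.
Strictly between Xin and Tariq are those in both lists: Eli — 1 element.

1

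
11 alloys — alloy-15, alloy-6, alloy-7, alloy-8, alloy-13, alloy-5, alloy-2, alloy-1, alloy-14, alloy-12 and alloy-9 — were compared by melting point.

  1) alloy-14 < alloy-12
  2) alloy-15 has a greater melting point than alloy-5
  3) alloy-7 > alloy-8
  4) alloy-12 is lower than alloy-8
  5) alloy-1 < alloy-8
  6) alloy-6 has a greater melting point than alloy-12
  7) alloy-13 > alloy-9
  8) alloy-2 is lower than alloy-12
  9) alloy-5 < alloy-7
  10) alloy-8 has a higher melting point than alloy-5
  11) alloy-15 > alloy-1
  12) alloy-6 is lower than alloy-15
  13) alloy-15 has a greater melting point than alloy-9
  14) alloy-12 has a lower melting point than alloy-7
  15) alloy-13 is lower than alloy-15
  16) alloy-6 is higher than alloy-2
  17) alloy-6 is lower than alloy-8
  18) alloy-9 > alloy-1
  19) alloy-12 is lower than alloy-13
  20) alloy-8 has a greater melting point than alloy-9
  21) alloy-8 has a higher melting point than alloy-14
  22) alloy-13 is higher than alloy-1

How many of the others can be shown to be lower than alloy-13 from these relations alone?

5

The elements the relations force below alloy-13 are alloy-1, alloy-14, alloy-2, alloy-9, alloy-12 — no chain reaches any other.
That is 5.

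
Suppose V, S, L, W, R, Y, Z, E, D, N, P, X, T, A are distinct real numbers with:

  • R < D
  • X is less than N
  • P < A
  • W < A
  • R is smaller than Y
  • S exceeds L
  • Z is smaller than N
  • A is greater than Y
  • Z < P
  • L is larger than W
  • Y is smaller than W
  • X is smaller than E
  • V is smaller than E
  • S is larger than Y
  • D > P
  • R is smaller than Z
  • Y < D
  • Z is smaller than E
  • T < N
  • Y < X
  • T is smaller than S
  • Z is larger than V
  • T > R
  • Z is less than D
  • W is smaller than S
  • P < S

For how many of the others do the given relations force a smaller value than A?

From A the given relations immediately reach Y, W, P.
From those, R, Z — 5 in total.
From those, V — 6 in total.
Nothing else is reachable below A; 6 in all.

6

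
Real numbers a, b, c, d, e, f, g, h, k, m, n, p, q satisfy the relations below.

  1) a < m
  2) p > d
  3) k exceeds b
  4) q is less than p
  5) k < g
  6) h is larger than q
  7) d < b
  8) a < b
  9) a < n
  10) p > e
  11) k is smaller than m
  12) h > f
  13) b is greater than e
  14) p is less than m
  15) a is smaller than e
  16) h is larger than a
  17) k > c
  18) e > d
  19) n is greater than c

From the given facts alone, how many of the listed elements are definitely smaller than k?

From k the given relations immediately reach c, b.
From those, a, d, e — 5 in total.
Nothing else is reachable below k; 5 in all.

5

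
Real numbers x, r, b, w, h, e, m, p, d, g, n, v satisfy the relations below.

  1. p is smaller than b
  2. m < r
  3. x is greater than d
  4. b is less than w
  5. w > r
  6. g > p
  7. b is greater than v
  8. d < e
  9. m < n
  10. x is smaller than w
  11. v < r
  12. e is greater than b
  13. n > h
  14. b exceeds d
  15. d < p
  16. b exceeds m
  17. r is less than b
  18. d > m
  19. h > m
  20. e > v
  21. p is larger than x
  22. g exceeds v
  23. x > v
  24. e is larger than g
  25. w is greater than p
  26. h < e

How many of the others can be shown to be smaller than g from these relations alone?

5

The elements the relations force below g are m, d, v, x, p — no chain reaches any other.
That is 5.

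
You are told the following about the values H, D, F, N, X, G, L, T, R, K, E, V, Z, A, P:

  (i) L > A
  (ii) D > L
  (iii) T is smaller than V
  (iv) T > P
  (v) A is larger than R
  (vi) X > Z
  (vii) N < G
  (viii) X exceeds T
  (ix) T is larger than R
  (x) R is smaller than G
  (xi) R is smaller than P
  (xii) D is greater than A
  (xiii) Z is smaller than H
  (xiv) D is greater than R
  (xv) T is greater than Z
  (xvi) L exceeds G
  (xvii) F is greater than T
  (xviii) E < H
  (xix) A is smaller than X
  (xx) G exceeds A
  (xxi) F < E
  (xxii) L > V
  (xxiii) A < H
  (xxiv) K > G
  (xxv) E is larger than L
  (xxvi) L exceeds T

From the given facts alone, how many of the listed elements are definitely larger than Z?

The elements the relations force above Z are T, F, X, V, L, E, D, H — no chain reaches any other.
That is 8.

8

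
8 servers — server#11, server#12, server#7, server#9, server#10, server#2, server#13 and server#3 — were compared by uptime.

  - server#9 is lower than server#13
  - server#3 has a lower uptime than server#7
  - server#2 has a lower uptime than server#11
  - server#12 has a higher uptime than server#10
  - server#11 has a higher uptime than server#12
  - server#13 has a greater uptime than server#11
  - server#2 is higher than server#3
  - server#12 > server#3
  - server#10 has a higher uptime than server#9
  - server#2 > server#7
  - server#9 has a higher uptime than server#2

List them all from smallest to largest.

server#3 < server#7 < server#2 < server#9 < server#10 < server#12 < server#11 < server#13

Each adjacent pair is fixed by a given relation: server#3 < server#7; server#7 < server#2; server#2 < server#9; server#9 < server#10; server#10 < server#12; server#12 < server#11; server#11 < server#13. Chaining them end to end gives the full order.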